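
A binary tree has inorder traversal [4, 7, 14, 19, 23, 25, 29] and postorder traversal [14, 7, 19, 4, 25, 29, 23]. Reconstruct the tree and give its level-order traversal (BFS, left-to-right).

Inorder:   [4, 7, 14, 19, 23, 25, 29]
Postorder: [14, 7, 19, 4, 25, 29, 23]
Algorithm: postorder visits root last, so walk postorder right-to-left;
each value is the root of the current inorder slice — split it at that
value, recurse on the right subtree first, then the left.
Recursive splits:
  root=23; inorder splits into left=[4, 7, 14, 19], right=[25, 29]
  root=29; inorder splits into left=[25], right=[]
  root=25; inorder splits into left=[], right=[]
  root=4; inorder splits into left=[], right=[7, 14, 19]
  root=19; inorder splits into left=[7, 14], right=[]
  root=7; inorder splits into left=[], right=[14]
  root=14; inorder splits into left=[], right=[]
Reconstructed level-order: [23, 4, 29, 19, 25, 7, 14]


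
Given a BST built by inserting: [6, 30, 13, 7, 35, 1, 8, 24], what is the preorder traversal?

Tree insertion order: [6, 30, 13, 7, 35, 1, 8, 24]
Tree (level-order array): [6, 1, 30, None, None, 13, 35, 7, 24, None, None, None, 8]
Preorder traversal: [6, 1, 30, 13, 7, 8, 24, 35]


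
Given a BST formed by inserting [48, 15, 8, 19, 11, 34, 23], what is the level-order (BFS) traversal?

Tree insertion order: [48, 15, 8, 19, 11, 34, 23]
Tree (level-order array): [48, 15, None, 8, 19, None, 11, None, 34, None, None, 23]
BFS from the root, enqueuing left then right child of each popped node:
  queue [48] -> pop 48, enqueue [15], visited so far: [48]
  queue [15] -> pop 15, enqueue [8, 19], visited so far: [48, 15]
  queue [8, 19] -> pop 8, enqueue [11], visited so far: [48, 15, 8]
  queue [19, 11] -> pop 19, enqueue [34], visited so far: [48, 15, 8, 19]
  queue [11, 34] -> pop 11, enqueue [none], visited so far: [48, 15, 8, 19, 11]
  queue [34] -> pop 34, enqueue [23], visited so far: [48, 15, 8, 19, 11, 34]
  queue [23] -> pop 23, enqueue [none], visited so far: [48, 15, 8, 19, 11, 34, 23]
Result: [48, 15, 8, 19, 11, 34, 23]


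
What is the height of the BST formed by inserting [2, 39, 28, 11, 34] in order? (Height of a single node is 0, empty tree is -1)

Insertion order: [2, 39, 28, 11, 34]
Tree (level-order array): [2, None, 39, 28, None, 11, 34]
Compute height bottom-up (empty subtree = -1):
  height(11) = 1 + max(-1, -1) = 0
  height(34) = 1 + max(-1, -1) = 0
  height(28) = 1 + max(0, 0) = 1
  height(39) = 1 + max(1, -1) = 2
  height(2) = 1 + max(-1, 2) = 3
Height = 3


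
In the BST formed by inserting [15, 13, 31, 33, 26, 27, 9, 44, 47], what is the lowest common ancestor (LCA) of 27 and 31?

Tree insertion order: [15, 13, 31, 33, 26, 27, 9, 44, 47]
Tree (level-order array): [15, 13, 31, 9, None, 26, 33, None, None, None, 27, None, 44, None, None, None, 47]
In a BST, the LCA of p=27, q=31 is the first node v on the
root-to-leaf path with p <= v <= q (go left if both < v, right if both > v).
Walk from root:
  at 15: both 27 and 31 > 15, go right
  at 31: 27 <= 31 <= 31, this is the LCA
LCA = 31


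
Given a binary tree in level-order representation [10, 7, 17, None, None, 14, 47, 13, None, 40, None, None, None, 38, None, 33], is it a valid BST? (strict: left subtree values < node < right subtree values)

Level-order array: [10, 7, 17, None, None, 14, 47, 13, None, 40, None, None, None, 38, None, 33]
Validate using subtree bounds (lo, hi): at each node, require lo < value < hi,
then recurse left with hi=value and right with lo=value.
Preorder trace (stopping at first violation):
  at node 10 with bounds (-inf, +inf): OK
  at node 7 with bounds (-inf, 10): OK
  at node 17 with bounds (10, +inf): OK
  at node 14 with bounds (10, 17): OK
  at node 13 with bounds (10, 14): OK
  at node 47 with bounds (17, +inf): OK
  at node 40 with bounds (17, 47): OK
  at node 38 with bounds (17, 40): OK
  at node 33 with bounds (17, 38): OK
No violation found at any node.
Result: Valid BST


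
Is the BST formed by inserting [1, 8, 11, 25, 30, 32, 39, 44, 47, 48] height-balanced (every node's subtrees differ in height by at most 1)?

Tree (level-order array): [1, None, 8, None, 11, None, 25, None, 30, None, 32, None, 39, None, 44, None, 47, None, 48]
Definition: a tree is height-balanced if, at every node, |h(left) - h(right)| <= 1 (empty subtree has height -1).
Bottom-up per-node check:
  node 48: h_left=-1, h_right=-1, diff=0 [OK], height=0
  node 47: h_left=-1, h_right=0, diff=1 [OK], height=1
  node 44: h_left=-1, h_right=1, diff=2 [FAIL (|-1-1|=2 > 1)], height=2
  node 39: h_left=-1, h_right=2, diff=3 [FAIL (|-1-2|=3 > 1)], height=3
  node 32: h_left=-1, h_right=3, diff=4 [FAIL (|-1-3|=4 > 1)], height=4
  node 30: h_left=-1, h_right=4, diff=5 [FAIL (|-1-4|=5 > 1)], height=5
  node 25: h_left=-1, h_right=5, diff=6 [FAIL (|-1-5|=6 > 1)], height=6
  node 11: h_left=-1, h_right=6, diff=7 [FAIL (|-1-6|=7 > 1)], height=7
  node 8: h_left=-1, h_right=7, diff=8 [FAIL (|-1-7|=8 > 1)], height=8
  node 1: h_left=-1, h_right=8, diff=9 [FAIL (|-1-8|=9 > 1)], height=9
Node 44 violates the condition: |-1 - 1| = 2 > 1.
Result: Not balanced


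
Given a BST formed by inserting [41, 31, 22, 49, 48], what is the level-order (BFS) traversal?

Tree insertion order: [41, 31, 22, 49, 48]
Tree (level-order array): [41, 31, 49, 22, None, 48]
BFS from the root, enqueuing left then right child of each popped node:
  queue [41] -> pop 41, enqueue [31, 49], visited so far: [41]
  queue [31, 49] -> pop 31, enqueue [22], visited so far: [41, 31]
  queue [49, 22] -> pop 49, enqueue [48], visited so far: [41, 31, 49]
  queue [22, 48] -> pop 22, enqueue [none], visited so far: [41, 31, 49, 22]
  queue [48] -> pop 48, enqueue [none], visited so far: [41, 31, 49, 22, 48]
Result: [41, 31, 49, 22, 48]


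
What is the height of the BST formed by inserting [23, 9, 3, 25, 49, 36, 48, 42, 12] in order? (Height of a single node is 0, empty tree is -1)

Insertion order: [23, 9, 3, 25, 49, 36, 48, 42, 12]
Tree (level-order array): [23, 9, 25, 3, 12, None, 49, None, None, None, None, 36, None, None, 48, 42]
Compute height bottom-up (empty subtree = -1):
  height(3) = 1 + max(-1, -1) = 0
  height(12) = 1 + max(-1, -1) = 0
  height(9) = 1 + max(0, 0) = 1
  height(42) = 1 + max(-1, -1) = 0
  height(48) = 1 + max(0, -1) = 1
  height(36) = 1 + max(-1, 1) = 2
  height(49) = 1 + max(2, -1) = 3
  height(25) = 1 + max(-1, 3) = 4
  height(23) = 1 + max(1, 4) = 5
Height = 5


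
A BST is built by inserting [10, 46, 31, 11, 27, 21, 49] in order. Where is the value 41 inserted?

Starting tree (level order): [10, None, 46, 31, 49, 11, None, None, None, None, 27, 21]
Insertion path: 10 -> 46 -> 31
Result: insert 41 as right child of 31
Final tree (level order): [10, None, 46, 31, 49, 11, 41, None, None, None, 27, None, None, 21]


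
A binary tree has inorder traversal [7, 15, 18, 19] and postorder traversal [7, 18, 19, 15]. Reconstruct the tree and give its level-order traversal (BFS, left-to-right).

Inorder:   [7, 15, 18, 19]
Postorder: [7, 18, 19, 15]
Algorithm: postorder visits root last, so walk postorder right-to-left;
each value is the root of the current inorder slice — split it at that
value, recurse on the right subtree first, then the left.
Recursive splits:
  root=15; inorder splits into left=[7], right=[18, 19]
  root=19; inorder splits into left=[18], right=[]
  root=18; inorder splits into left=[], right=[]
  root=7; inorder splits into left=[], right=[]
Reconstructed level-order: [15, 7, 19, 18]


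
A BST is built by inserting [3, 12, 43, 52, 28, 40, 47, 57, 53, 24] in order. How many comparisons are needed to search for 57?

Search path for 57: 3 -> 12 -> 43 -> 52 -> 57
Found: True
Comparisons: 5


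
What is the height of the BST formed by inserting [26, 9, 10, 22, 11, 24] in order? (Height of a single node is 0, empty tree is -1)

Insertion order: [26, 9, 10, 22, 11, 24]
Tree (level-order array): [26, 9, None, None, 10, None, 22, 11, 24]
Compute height bottom-up (empty subtree = -1):
  height(11) = 1 + max(-1, -1) = 0
  height(24) = 1 + max(-1, -1) = 0
  height(22) = 1 + max(0, 0) = 1
  height(10) = 1 + max(-1, 1) = 2
  height(9) = 1 + max(-1, 2) = 3
  height(26) = 1 + max(3, -1) = 4
Height = 4


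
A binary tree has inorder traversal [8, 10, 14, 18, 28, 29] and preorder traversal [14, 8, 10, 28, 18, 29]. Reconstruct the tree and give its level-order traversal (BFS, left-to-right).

Inorder:  [8, 10, 14, 18, 28, 29]
Preorder: [14, 8, 10, 28, 18, 29]
Algorithm: preorder visits root first, so consume preorder in order;
for each root, split the current inorder slice at that value into
left-subtree inorder and right-subtree inorder, then recurse.
Recursive splits:
  root=14; inorder splits into left=[8, 10], right=[18, 28, 29]
  root=8; inorder splits into left=[], right=[10]
  root=10; inorder splits into left=[], right=[]
  root=28; inorder splits into left=[18], right=[29]
  root=18; inorder splits into left=[], right=[]
  root=29; inorder splits into left=[], right=[]
Reconstructed level-order: [14, 8, 28, 10, 18, 29]


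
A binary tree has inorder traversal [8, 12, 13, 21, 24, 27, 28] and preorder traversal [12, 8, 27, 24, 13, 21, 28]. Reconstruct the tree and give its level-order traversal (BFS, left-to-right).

Inorder:  [8, 12, 13, 21, 24, 27, 28]
Preorder: [12, 8, 27, 24, 13, 21, 28]
Algorithm: preorder visits root first, so consume preorder in order;
for each root, split the current inorder slice at that value into
left-subtree inorder and right-subtree inorder, then recurse.
Recursive splits:
  root=12; inorder splits into left=[8], right=[13, 21, 24, 27, 28]
  root=8; inorder splits into left=[], right=[]
  root=27; inorder splits into left=[13, 21, 24], right=[28]
  root=24; inorder splits into left=[13, 21], right=[]
  root=13; inorder splits into left=[], right=[21]
  root=21; inorder splits into left=[], right=[]
  root=28; inorder splits into left=[], right=[]
Reconstructed level-order: [12, 8, 27, 24, 28, 13, 21]


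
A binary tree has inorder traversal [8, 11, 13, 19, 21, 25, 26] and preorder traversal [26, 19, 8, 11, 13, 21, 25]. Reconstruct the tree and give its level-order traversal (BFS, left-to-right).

Inorder:  [8, 11, 13, 19, 21, 25, 26]
Preorder: [26, 19, 8, 11, 13, 21, 25]
Algorithm: preorder visits root first, so consume preorder in order;
for each root, split the current inorder slice at that value into
left-subtree inorder and right-subtree inorder, then recurse.
Recursive splits:
  root=26; inorder splits into left=[8, 11, 13, 19, 21, 25], right=[]
  root=19; inorder splits into left=[8, 11, 13], right=[21, 25]
  root=8; inorder splits into left=[], right=[11, 13]
  root=11; inorder splits into left=[], right=[13]
  root=13; inorder splits into left=[], right=[]
  root=21; inorder splits into left=[], right=[25]
  root=25; inorder splits into left=[], right=[]
Reconstructed level-order: [26, 19, 8, 21, 11, 25, 13]


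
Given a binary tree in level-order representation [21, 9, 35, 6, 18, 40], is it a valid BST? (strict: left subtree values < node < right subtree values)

Level-order array: [21, 9, 35, 6, 18, 40]
Validate using subtree bounds (lo, hi): at each node, require lo < value < hi,
then recurse left with hi=value and right with lo=value.
Preorder trace (stopping at first violation):
  at node 21 with bounds (-inf, +inf): OK
  at node 9 with bounds (-inf, 21): OK
  at node 6 with bounds (-inf, 9): OK
  at node 18 with bounds (9, 21): OK
  at node 35 with bounds (21, +inf): OK
  at node 40 with bounds (21, 35): VIOLATION
Node 40 violates its bound: not (21 < 40 < 35).
Result: Not a valid BST


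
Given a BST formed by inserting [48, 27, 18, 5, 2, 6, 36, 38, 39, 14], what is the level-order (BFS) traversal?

Tree insertion order: [48, 27, 18, 5, 2, 6, 36, 38, 39, 14]
Tree (level-order array): [48, 27, None, 18, 36, 5, None, None, 38, 2, 6, None, 39, None, None, None, 14]
BFS from the root, enqueuing left then right child of each popped node:
  queue [48] -> pop 48, enqueue [27], visited so far: [48]
  queue [27] -> pop 27, enqueue [18, 36], visited so far: [48, 27]
  queue [18, 36] -> pop 18, enqueue [5], visited so far: [48, 27, 18]
  queue [36, 5] -> pop 36, enqueue [38], visited so far: [48, 27, 18, 36]
  queue [5, 38] -> pop 5, enqueue [2, 6], visited so far: [48, 27, 18, 36, 5]
  queue [38, 2, 6] -> pop 38, enqueue [39], visited so far: [48, 27, 18, 36, 5, 38]
  queue [2, 6, 39] -> pop 2, enqueue [none], visited so far: [48, 27, 18, 36, 5, 38, 2]
  queue [6, 39] -> pop 6, enqueue [14], visited so far: [48, 27, 18, 36, 5, 38, 2, 6]
  queue [39, 14] -> pop 39, enqueue [none], visited so far: [48, 27, 18, 36, 5, 38, 2, 6, 39]
  queue [14] -> pop 14, enqueue [none], visited so far: [48, 27, 18, 36, 5, 38, 2, 6, 39, 14]
Result: [48, 27, 18, 36, 5, 38, 2, 6, 39, 14]


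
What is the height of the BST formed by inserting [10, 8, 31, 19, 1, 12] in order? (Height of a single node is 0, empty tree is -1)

Insertion order: [10, 8, 31, 19, 1, 12]
Tree (level-order array): [10, 8, 31, 1, None, 19, None, None, None, 12]
Compute height bottom-up (empty subtree = -1):
  height(1) = 1 + max(-1, -1) = 0
  height(8) = 1 + max(0, -1) = 1
  height(12) = 1 + max(-1, -1) = 0
  height(19) = 1 + max(0, -1) = 1
  height(31) = 1 + max(1, -1) = 2
  height(10) = 1 + max(1, 2) = 3
Height = 3


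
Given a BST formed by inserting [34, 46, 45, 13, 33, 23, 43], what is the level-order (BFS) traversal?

Tree insertion order: [34, 46, 45, 13, 33, 23, 43]
Tree (level-order array): [34, 13, 46, None, 33, 45, None, 23, None, 43]
BFS from the root, enqueuing left then right child of each popped node:
  queue [34] -> pop 34, enqueue [13, 46], visited so far: [34]
  queue [13, 46] -> pop 13, enqueue [33], visited so far: [34, 13]
  queue [46, 33] -> pop 46, enqueue [45], visited so far: [34, 13, 46]
  queue [33, 45] -> pop 33, enqueue [23], visited so far: [34, 13, 46, 33]
  queue [45, 23] -> pop 45, enqueue [43], visited so far: [34, 13, 46, 33, 45]
  queue [23, 43] -> pop 23, enqueue [none], visited so far: [34, 13, 46, 33, 45, 23]
  queue [43] -> pop 43, enqueue [none], visited so far: [34, 13, 46, 33, 45, 23, 43]
Result: [34, 13, 46, 33, 45, 23, 43]


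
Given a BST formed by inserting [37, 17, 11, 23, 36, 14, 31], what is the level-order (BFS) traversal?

Tree insertion order: [37, 17, 11, 23, 36, 14, 31]
Tree (level-order array): [37, 17, None, 11, 23, None, 14, None, 36, None, None, 31]
BFS from the root, enqueuing left then right child of each popped node:
  queue [37] -> pop 37, enqueue [17], visited so far: [37]
  queue [17] -> pop 17, enqueue [11, 23], visited so far: [37, 17]
  queue [11, 23] -> pop 11, enqueue [14], visited so far: [37, 17, 11]
  queue [23, 14] -> pop 23, enqueue [36], visited so far: [37, 17, 11, 23]
  queue [14, 36] -> pop 14, enqueue [none], visited so far: [37, 17, 11, 23, 14]
  queue [36] -> pop 36, enqueue [31], visited so far: [37, 17, 11, 23, 14, 36]
  queue [31] -> pop 31, enqueue [none], visited so far: [37, 17, 11, 23, 14, 36, 31]
Result: [37, 17, 11, 23, 14, 36, 31]


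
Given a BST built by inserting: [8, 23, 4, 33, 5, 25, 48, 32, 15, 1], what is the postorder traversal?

Tree insertion order: [8, 23, 4, 33, 5, 25, 48, 32, 15, 1]
Tree (level-order array): [8, 4, 23, 1, 5, 15, 33, None, None, None, None, None, None, 25, 48, None, 32]
Postorder traversal: [1, 5, 4, 15, 32, 25, 48, 33, 23, 8]


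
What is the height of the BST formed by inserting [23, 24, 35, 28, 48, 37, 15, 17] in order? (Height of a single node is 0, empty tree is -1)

Insertion order: [23, 24, 35, 28, 48, 37, 15, 17]
Tree (level-order array): [23, 15, 24, None, 17, None, 35, None, None, 28, 48, None, None, 37]
Compute height bottom-up (empty subtree = -1):
  height(17) = 1 + max(-1, -1) = 0
  height(15) = 1 + max(-1, 0) = 1
  height(28) = 1 + max(-1, -1) = 0
  height(37) = 1 + max(-1, -1) = 0
  height(48) = 1 + max(0, -1) = 1
  height(35) = 1 + max(0, 1) = 2
  height(24) = 1 + max(-1, 2) = 3
  height(23) = 1 + max(1, 3) = 4
Height = 4


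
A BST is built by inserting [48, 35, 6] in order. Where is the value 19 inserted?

Starting tree (level order): [48, 35, None, 6]
Insertion path: 48 -> 35 -> 6
Result: insert 19 as right child of 6
Final tree (level order): [48, 35, None, 6, None, None, 19]


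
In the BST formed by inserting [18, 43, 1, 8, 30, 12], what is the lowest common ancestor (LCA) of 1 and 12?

Tree insertion order: [18, 43, 1, 8, 30, 12]
Tree (level-order array): [18, 1, 43, None, 8, 30, None, None, 12]
In a BST, the LCA of p=1, q=12 is the first node v on the
root-to-leaf path with p <= v <= q (go left if both < v, right if both > v).
Walk from root:
  at 18: both 1 and 12 < 18, go left
  at 1: 1 <= 1 <= 12, this is the LCA
LCA = 1


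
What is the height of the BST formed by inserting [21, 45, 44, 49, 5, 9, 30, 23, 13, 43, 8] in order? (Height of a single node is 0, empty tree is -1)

Insertion order: [21, 45, 44, 49, 5, 9, 30, 23, 13, 43, 8]
Tree (level-order array): [21, 5, 45, None, 9, 44, 49, 8, 13, 30, None, None, None, None, None, None, None, 23, 43]
Compute height bottom-up (empty subtree = -1):
  height(8) = 1 + max(-1, -1) = 0
  height(13) = 1 + max(-1, -1) = 0
  height(9) = 1 + max(0, 0) = 1
  height(5) = 1 + max(-1, 1) = 2
  height(23) = 1 + max(-1, -1) = 0
  height(43) = 1 + max(-1, -1) = 0
  height(30) = 1 + max(0, 0) = 1
  height(44) = 1 + max(1, -1) = 2
  height(49) = 1 + max(-1, -1) = 0
  height(45) = 1 + max(2, 0) = 3
  height(21) = 1 + max(2, 3) = 4
Height = 4


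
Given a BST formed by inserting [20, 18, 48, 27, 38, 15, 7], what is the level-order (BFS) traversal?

Tree insertion order: [20, 18, 48, 27, 38, 15, 7]
Tree (level-order array): [20, 18, 48, 15, None, 27, None, 7, None, None, 38]
BFS from the root, enqueuing left then right child of each popped node:
  queue [20] -> pop 20, enqueue [18, 48], visited so far: [20]
  queue [18, 48] -> pop 18, enqueue [15], visited so far: [20, 18]
  queue [48, 15] -> pop 48, enqueue [27], visited so far: [20, 18, 48]
  queue [15, 27] -> pop 15, enqueue [7], visited so far: [20, 18, 48, 15]
  queue [27, 7] -> pop 27, enqueue [38], visited so far: [20, 18, 48, 15, 27]
  queue [7, 38] -> pop 7, enqueue [none], visited so far: [20, 18, 48, 15, 27, 7]
  queue [38] -> pop 38, enqueue [none], visited so far: [20, 18, 48, 15, 27, 7, 38]
Result: [20, 18, 48, 15, 27, 7, 38]


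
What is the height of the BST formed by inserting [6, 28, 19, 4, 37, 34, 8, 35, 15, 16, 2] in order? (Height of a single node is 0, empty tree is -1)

Insertion order: [6, 28, 19, 4, 37, 34, 8, 35, 15, 16, 2]
Tree (level-order array): [6, 4, 28, 2, None, 19, 37, None, None, 8, None, 34, None, None, 15, None, 35, None, 16]
Compute height bottom-up (empty subtree = -1):
  height(2) = 1 + max(-1, -1) = 0
  height(4) = 1 + max(0, -1) = 1
  height(16) = 1 + max(-1, -1) = 0
  height(15) = 1 + max(-1, 0) = 1
  height(8) = 1 + max(-1, 1) = 2
  height(19) = 1 + max(2, -1) = 3
  height(35) = 1 + max(-1, -1) = 0
  height(34) = 1 + max(-1, 0) = 1
  height(37) = 1 + max(1, -1) = 2
  height(28) = 1 + max(3, 2) = 4
  height(6) = 1 + max(1, 4) = 5
Height = 5


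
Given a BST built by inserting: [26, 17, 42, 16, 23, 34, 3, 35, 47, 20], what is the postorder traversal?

Tree insertion order: [26, 17, 42, 16, 23, 34, 3, 35, 47, 20]
Tree (level-order array): [26, 17, 42, 16, 23, 34, 47, 3, None, 20, None, None, 35]
Postorder traversal: [3, 16, 20, 23, 17, 35, 34, 47, 42, 26]


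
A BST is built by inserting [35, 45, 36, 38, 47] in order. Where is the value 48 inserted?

Starting tree (level order): [35, None, 45, 36, 47, None, 38]
Insertion path: 35 -> 45 -> 47
Result: insert 48 as right child of 47
Final tree (level order): [35, None, 45, 36, 47, None, 38, None, 48]


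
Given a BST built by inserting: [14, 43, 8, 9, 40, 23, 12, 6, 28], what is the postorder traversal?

Tree insertion order: [14, 43, 8, 9, 40, 23, 12, 6, 28]
Tree (level-order array): [14, 8, 43, 6, 9, 40, None, None, None, None, 12, 23, None, None, None, None, 28]
Postorder traversal: [6, 12, 9, 8, 28, 23, 40, 43, 14]


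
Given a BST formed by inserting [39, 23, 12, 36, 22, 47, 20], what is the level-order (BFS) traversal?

Tree insertion order: [39, 23, 12, 36, 22, 47, 20]
Tree (level-order array): [39, 23, 47, 12, 36, None, None, None, 22, None, None, 20]
BFS from the root, enqueuing left then right child of each popped node:
  queue [39] -> pop 39, enqueue [23, 47], visited so far: [39]
  queue [23, 47] -> pop 23, enqueue [12, 36], visited so far: [39, 23]
  queue [47, 12, 36] -> pop 47, enqueue [none], visited so far: [39, 23, 47]
  queue [12, 36] -> pop 12, enqueue [22], visited so far: [39, 23, 47, 12]
  queue [36, 22] -> pop 36, enqueue [none], visited so far: [39, 23, 47, 12, 36]
  queue [22] -> pop 22, enqueue [20], visited so far: [39, 23, 47, 12, 36, 22]
  queue [20] -> pop 20, enqueue [none], visited so far: [39, 23, 47, 12, 36, 22, 20]
Result: [39, 23, 47, 12, 36, 22, 20]


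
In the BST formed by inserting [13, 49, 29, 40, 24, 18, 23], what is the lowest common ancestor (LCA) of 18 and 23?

Tree insertion order: [13, 49, 29, 40, 24, 18, 23]
Tree (level-order array): [13, None, 49, 29, None, 24, 40, 18, None, None, None, None, 23]
In a BST, the LCA of p=18, q=23 is the first node v on the
root-to-leaf path with p <= v <= q (go left if both < v, right if both > v).
Walk from root:
  at 13: both 18 and 23 > 13, go right
  at 49: both 18 and 23 < 49, go left
  at 29: both 18 and 23 < 29, go left
  at 24: both 18 and 23 < 24, go left
  at 18: 18 <= 18 <= 23, this is the LCA
LCA = 18


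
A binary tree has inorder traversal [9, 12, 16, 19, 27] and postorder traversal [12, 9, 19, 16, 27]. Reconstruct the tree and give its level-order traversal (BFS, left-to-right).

Inorder:   [9, 12, 16, 19, 27]
Postorder: [12, 9, 19, 16, 27]
Algorithm: postorder visits root last, so walk postorder right-to-left;
each value is the root of the current inorder slice — split it at that
value, recurse on the right subtree first, then the left.
Recursive splits:
  root=27; inorder splits into left=[9, 12, 16, 19], right=[]
  root=16; inorder splits into left=[9, 12], right=[19]
  root=19; inorder splits into left=[], right=[]
  root=9; inorder splits into left=[], right=[12]
  root=12; inorder splits into left=[], right=[]
Reconstructed level-order: [27, 16, 9, 19, 12]


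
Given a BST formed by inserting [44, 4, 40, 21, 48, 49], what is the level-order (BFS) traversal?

Tree insertion order: [44, 4, 40, 21, 48, 49]
Tree (level-order array): [44, 4, 48, None, 40, None, 49, 21]
BFS from the root, enqueuing left then right child of each popped node:
  queue [44] -> pop 44, enqueue [4, 48], visited so far: [44]
  queue [4, 48] -> pop 4, enqueue [40], visited so far: [44, 4]
  queue [48, 40] -> pop 48, enqueue [49], visited so far: [44, 4, 48]
  queue [40, 49] -> pop 40, enqueue [21], visited so far: [44, 4, 48, 40]
  queue [49, 21] -> pop 49, enqueue [none], visited so far: [44, 4, 48, 40, 49]
  queue [21] -> pop 21, enqueue [none], visited so far: [44, 4, 48, 40, 49, 21]
Result: [44, 4, 48, 40, 49, 21]


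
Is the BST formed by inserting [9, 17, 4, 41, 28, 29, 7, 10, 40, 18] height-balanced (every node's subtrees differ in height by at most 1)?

Tree (level-order array): [9, 4, 17, None, 7, 10, 41, None, None, None, None, 28, None, 18, 29, None, None, None, 40]
Definition: a tree is height-balanced if, at every node, |h(left) - h(right)| <= 1 (empty subtree has height -1).
Bottom-up per-node check:
  node 7: h_left=-1, h_right=-1, diff=0 [OK], height=0
  node 4: h_left=-1, h_right=0, diff=1 [OK], height=1
  node 10: h_left=-1, h_right=-1, diff=0 [OK], height=0
  node 18: h_left=-1, h_right=-1, diff=0 [OK], height=0
  node 40: h_left=-1, h_right=-1, diff=0 [OK], height=0
  node 29: h_left=-1, h_right=0, diff=1 [OK], height=1
  node 28: h_left=0, h_right=1, diff=1 [OK], height=2
  node 41: h_left=2, h_right=-1, diff=3 [FAIL (|2--1|=3 > 1)], height=3
  node 17: h_left=0, h_right=3, diff=3 [FAIL (|0-3|=3 > 1)], height=4
  node 9: h_left=1, h_right=4, diff=3 [FAIL (|1-4|=3 > 1)], height=5
Node 41 violates the condition: |2 - -1| = 3 > 1.
Result: Not balanced


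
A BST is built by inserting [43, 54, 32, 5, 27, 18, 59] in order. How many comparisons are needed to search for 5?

Search path for 5: 43 -> 32 -> 5
Found: True
Comparisons: 3


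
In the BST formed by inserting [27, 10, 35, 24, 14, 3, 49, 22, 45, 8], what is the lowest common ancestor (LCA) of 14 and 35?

Tree insertion order: [27, 10, 35, 24, 14, 3, 49, 22, 45, 8]
Tree (level-order array): [27, 10, 35, 3, 24, None, 49, None, 8, 14, None, 45, None, None, None, None, 22]
In a BST, the LCA of p=14, q=35 is the first node v on the
root-to-leaf path with p <= v <= q (go left if both < v, right if both > v).
Walk from root:
  at 27: 14 <= 27 <= 35, this is the LCA
LCA = 27


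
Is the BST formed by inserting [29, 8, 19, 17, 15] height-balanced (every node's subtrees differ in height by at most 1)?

Tree (level-order array): [29, 8, None, None, 19, 17, None, 15]
Definition: a tree is height-balanced if, at every node, |h(left) - h(right)| <= 1 (empty subtree has height -1).
Bottom-up per-node check:
  node 15: h_left=-1, h_right=-1, diff=0 [OK], height=0
  node 17: h_left=0, h_right=-1, diff=1 [OK], height=1
  node 19: h_left=1, h_right=-1, diff=2 [FAIL (|1--1|=2 > 1)], height=2
  node 8: h_left=-1, h_right=2, diff=3 [FAIL (|-1-2|=3 > 1)], height=3
  node 29: h_left=3, h_right=-1, diff=4 [FAIL (|3--1|=4 > 1)], height=4
Node 19 violates the condition: |1 - -1| = 2 > 1.
Result: Not balanced


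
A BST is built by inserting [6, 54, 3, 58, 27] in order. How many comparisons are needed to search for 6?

Search path for 6: 6
Found: True
Comparisons: 1


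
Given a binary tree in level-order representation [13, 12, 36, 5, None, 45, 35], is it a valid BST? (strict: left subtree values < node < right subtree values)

Level-order array: [13, 12, 36, 5, None, 45, 35]
Validate using subtree bounds (lo, hi): at each node, require lo < value < hi,
then recurse left with hi=value and right with lo=value.
Preorder trace (stopping at first violation):
  at node 13 with bounds (-inf, +inf): OK
  at node 12 with bounds (-inf, 13): OK
  at node 5 with bounds (-inf, 12): OK
  at node 36 with bounds (13, +inf): OK
  at node 45 with bounds (13, 36): VIOLATION
Node 45 violates its bound: not (13 < 45 < 36).
Result: Not a valid BST


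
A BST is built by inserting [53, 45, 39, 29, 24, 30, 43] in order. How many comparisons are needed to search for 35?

Search path for 35: 53 -> 45 -> 39 -> 29 -> 30
Found: False
Comparisons: 5


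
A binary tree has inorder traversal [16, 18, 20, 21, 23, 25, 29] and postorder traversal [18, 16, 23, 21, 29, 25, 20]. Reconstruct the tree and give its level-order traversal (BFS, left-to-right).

Inorder:   [16, 18, 20, 21, 23, 25, 29]
Postorder: [18, 16, 23, 21, 29, 25, 20]
Algorithm: postorder visits root last, so walk postorder right-to-left;
each value is the root of the current inorder slice — split it at that
value, recurse on the right subtree first, then the left.
Recursive splits:
  root=20; inorder splits into left=[16, 18], right=[21, 23, 25, 29]
  root=25; inorder splits into left=[21, 23], right=[29]
  root=29; inorder splits into left=[], right=[]
  root=21; inorder splits into left=[], right=[23]
  root=23; inorder splits into left=[], right=[]
  root=16; inorder splits into left=[], right=[18]
  root=18; inorder splits into left=[], right=[]
Reconstructed level-order: [20, 16, 25, 18, 21, 29, 23]


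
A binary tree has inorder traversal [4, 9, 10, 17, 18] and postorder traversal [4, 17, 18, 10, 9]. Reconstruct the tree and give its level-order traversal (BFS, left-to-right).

Inorder:   [4, 9, 10, 17, 18]
Postorder: [4, 17, 18, 10, 9]
Algorithm: postorder visits root last, so walk postorder right-to-left;
each value is the root of the current inorder slice — split it at that
value, recurse on the right subtree first, then the left.
Recursive splits:
  root=9; inorder splits into left=[4], right=[10, 17, 18]
  root=10; inorder splits into left=[], right=[17, 18]
  root=18; inorder splits into left=[17], right=[]
  root=17; inorder splits into left=[], right=[]
  root=4; inorder splits into left=[], right=[]
Reconstructed level-order: [9, 4, 10, 18, 17]


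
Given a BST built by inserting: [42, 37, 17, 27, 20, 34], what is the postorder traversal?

Tree insertion order: [42, 37, 17, 27, 20, 34]
Tree (level-order array): [42, 37, None, 17, None, None, 27, 20, 34]
Postorder traversal: [20, 34, 27, 17, 37, 42]


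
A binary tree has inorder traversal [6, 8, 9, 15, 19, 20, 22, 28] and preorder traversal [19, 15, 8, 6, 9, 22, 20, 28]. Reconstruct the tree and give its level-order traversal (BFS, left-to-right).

Inorder:  [6, 8, 9, 15, 19, 20, 22, 28]
Preorder: [19, 15, 8, 6, 9, 22, 20, 28]
Algorithm: preorder visits root first, so consume preorder in order;
for each root, split the current inorder slice at that value into
left-subtree inorder and right-subtree inorder, then recurse.
Recursive splits:
  root=19; inorder splits into left=[6, 8, 9, 15], right=[20, 22, 28]
  root=15; inorder splits into left=[6, 8, 9], right=[]
  root=8; inorder splits into left=[6], right=[9]
  root=6; inorder splits into left=[], right=[]
  root=9; inorder splits into left=[], right=[]
  root=22; inorder splits into left=[20], right=[28]
  root=20; inorder splits into left=[], right=[]
  root=28; inorder splits into left=[], right=[]
Reconstructed level-order: [19, 15, 22, 8, 20, 28, 6, 9]


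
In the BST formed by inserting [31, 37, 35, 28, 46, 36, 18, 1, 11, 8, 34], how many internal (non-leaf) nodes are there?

Tree built from: [31, 37, 35, 28, 46, 36, 18, 1, 11, 8, 34]
Tree (level-order array): [31, 28, 37, 18, None, 35, 46, 1, None, 34, 36, None, None, None, 11, None, None, None, None, 8]
Rule: An internal node has at least one child.
Per-node child counts:
  node 31: 2 child(ren)
  node 28: 1 child(ren)
  node 18: 1 child(ren)
  node 1: 1 child(ren)
  node 11: 1 child(ren)
  node 8: 0 child(ren)
  node 37: 2 child(ren)
  node 35: 2 child(ren)
  node 34: 0 child(ren)
  node 36: 0 child(ren)
  node 46: 0 child(ren)
Matching nodes: [31, 28, 18, 1, 11, 37, 35]
Count of internal (non-leaf) nodes: 7


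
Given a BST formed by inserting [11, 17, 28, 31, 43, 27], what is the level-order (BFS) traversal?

Tree insertion order: [11, 17, 28, 31, 43, 27]
Tree (level-order array): [11, None, 17, None, 28, 27, 31, None, None, None, 43]
BFS from the root, enqueuing left then right child of each popped node:
  queue [11] -> pop 11, enqueue [17], visited so far: [11]
  queue [17] -> pop 17, enqueue [28], visited so far: [11, 17]
  queue [28] -> pop 28, enqueue [27, 31], visited so far: [11, 17, 28]
  queue [27, 31] -> pop 27, enqueue [none], visited so far: [11, 17, 28, 27]
  queue [31] -> pop 31, enqueue [43], visited so far: [11, 17, 28, 27, 31]
  queue [43] -> pop 43, enqueue [none], visited so far: [11, 17, 28, 27, 31, 43]
Result: [11, 17, 28, 27, 31, 43]


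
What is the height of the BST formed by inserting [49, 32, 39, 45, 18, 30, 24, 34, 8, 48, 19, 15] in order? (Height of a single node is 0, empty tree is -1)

Insertion order: [49, 32, 39, 45, 18, 30, 24, 34, 8, 48, 19, 15]
Tree (level-order array): [49, 32, None, 18, 39, 8, 30, 34, 45, None, 15, 24, None, None, None, None, 48, None, None, 19]
Compute height bottom-up (empty subtree = -1):
  height(15) = 1 + max(-1, -1) = 0
  height(8) = 1 + max(-1, 0) = 1
  height(19) = 1 + max(-1, -1) = 0
  height(24) = 1 + max(0, -1) = 1
  height(30) = 1 + max(1, -1) = 2
  height(18) = 1 + max(1, 2) = 3
  height(34) = 1 + max(-1, -1) = 0
  height(48) = 1 + max(-1, -1) = 0
  height(45) = 1 + max(-1, 0) = 1
  height(39) = 1 + max(0, 1) = 2
  height(32) = 1 + max(3, 2) = 4
  height(49) = 1 + max(4, -1) = 5
Height = 5


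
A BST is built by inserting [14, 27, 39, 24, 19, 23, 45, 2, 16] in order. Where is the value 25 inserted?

Starting tree (level order): [14, 2, 27, None, None, 24, 39, 19, None, None, 45, 16, 23]
Insertion path: 14 -> 27 -> 24
Result: insert 25 as right child of 24
Final tree (level order): [14, 2, 27, None, None, 24, 39, 19, 25, None, 45, 16, 23]


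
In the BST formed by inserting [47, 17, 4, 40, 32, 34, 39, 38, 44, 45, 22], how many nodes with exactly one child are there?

Tree built from: [47, 17, 4, 40, 32, 34, 39, 38, 44, 45, 22]
Tree (level-order array): [47, 17, None, 4, 40, None, None, 32, 44, 22, 34, None, 45, None, None, None, 39, None, None, 38]
Rule: These are nodes with exactly 1 non-null child.
Per-node child counts:
  node 47: 1 child(ren)
  node 17: 2 child(ren)
  node 4: 0 child(ren)
  node 40: 2 child(ren)
  node 32: 2 child(ren)
  node 22: 0 child(ren)
  node 34: 1 child(ren)
  node 39: 1 child(ren)
  node 38: 0 child(ren)
  node 44: 1 child(ren)
  node 45: 0 child(ren)
Matching nodes: [47, 34, 39, 44]
Count of nodes with exactly one child: 4


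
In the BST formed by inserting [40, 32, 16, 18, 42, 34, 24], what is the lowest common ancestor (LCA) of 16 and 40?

Tree insertion order: [40, 32, 16, 18, 42, 34, 24]
Tree (level-order array): [40, 32, 42, 16, 34, None, None, None, 18, None, None, None, 24]
In a BST, the LCA of p=16, q=40 is the first node v on the
root-to-leaf path with p <= v <= q (go left if both < v, right if both > v).
Walk from root:
  at 40: 16 <= 40 <= 40, this is the LCA
LCA = 40


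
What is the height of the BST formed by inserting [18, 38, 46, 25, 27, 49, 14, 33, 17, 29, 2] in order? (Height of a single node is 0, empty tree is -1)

Insertion order: [18, 38, 46, 25, 27, 49, 14, 33, 17, 29, 2]
Tree (level-order array): [18, 14, 38, 2, 17, 25, 46, None, None, None, None, None, 27, None, 49, None, 33, None, None, 29]
Compute height bottom-up (empty subtree = -1):
  height(2) = 1 + max(-1, -1) = 0
  height(17) = 1 + max(-1, -1) = 0
  height(14) = 1 + max(0, 0) = 1
  height(29) = 1 + max(-1, -1) = 0
  height(33) = 1 + max(0, -1) = 1
  height(27) = 1 + max(-1, 1) = 2
  height(25) = 1 + max(-1, 2) = 3
  height(49) = 1 + max(-1, -1) = 0
  height(46) = 1 + max(-1, 0) = 1
  height(38) = 1 + max(3, 1) = 4
  height(18) = 1 + max(1, 4) = 5
Height = 5


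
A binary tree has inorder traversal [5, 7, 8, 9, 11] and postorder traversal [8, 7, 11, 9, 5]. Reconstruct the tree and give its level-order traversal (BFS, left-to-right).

Inorder:   [5, 7, 8, 9, 11]
Postorder: [8, 7, 11, 9, 5]
Algorithm: postorder visits root last, so walk postorder right-to-left;
each value is the root of the current inorder slice — split it at that
value, recurse on the right subtree first, then the left.
Recursive splits:
  root=5; inorder splits into left=[], right=[7, 8, 9, 11]
  root=9; inorder splits into left=[7, 8], right=[11]
  root=11; inorder splits into left=[], right=[]
  root=7; inorder splits into left=[], right=[8]
  root=8; inorder splits into left=[], right=[]
Reconstructed level-order: [5, 9, 7, 11, 8]


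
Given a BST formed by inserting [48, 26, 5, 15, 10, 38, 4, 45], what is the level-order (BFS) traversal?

Tree insertion order: [48, 26, 5, 15, 10, 38, 4, 45]
Tree (level-order array): [48, 26, None, 5, 38, 4, 15, None, 45, None, None, 10]
BFS from the root, enqueuing left then right child of each popped node:
  queue [48] -> pop 48, enqueue [26], visited so far: [48]
  queue [26] -> pop 26, enqueue [5, 38], visited so far: [48, 26]
  queue [5, 38] -> pop 5, enqueue [4, 15], visited so far: [48, 26, 5]
  queue [38, 4, 15] -> pop 38, enqueue [45], visited so far: [48, 26, 5, 38]
  queue [4, 15, 45] -> pop 4, enqueue [none], visited so far: [48, 26, 5, 38, 4]
  queue [15, 45] -> pop 15, enqueue [10], visited so far: [48, 26, 5, 38, 4, 15]
  queue [45, 10] -> pop 45, enqueue [none], visited so far: [48, 26, 5, 38, 4, 15, 45]
  queue [10] -> pop 10, enqueue [none], visited so far: [48, 26, 5, 38, 4, 15, 45, 10]
Result: [48, 26, 5, 38, 4, 15, 45, 10]


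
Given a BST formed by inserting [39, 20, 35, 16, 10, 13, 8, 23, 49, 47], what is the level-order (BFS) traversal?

Tree insertion order: [39, 20, 35, 16, 10, 13, 8, 23, 49, 47]
Tree (level-order array): [39, 20, 49, 16, 35, 47, None, 10, None, 23, None, None, None, 8, 13]
BFS from the root, enqueuing left then right child of each popped node:
  queue [39] -> pop 39, enqueue [20, 49], visited so far: [39]
  queue [20, 49] -> pop 20, enqueue [16, 35], visited so far: [39, 20]
  queue [49, 16, 35] -> pop 49, enqueue [47], visited so far: [39, 20, 49]
  queue [16, 35, 47] -> pop 16, enqueue [10], visited so far: [39, 20, 49, 16]
  queue [35, 47, 10] -> pop 35, enqueue [23], visited so far: [39, 20, 49, 16, 35]
  queue [47, 10, 23] -> pop 47, enqueue [none], visited so far: [39, 20, 49, 16, 35, 47]
  queue [10, 23] -> pop 10, enqueue [8, 13], visited so far: [39, 20, 49, 16, 35, 47, 10]
  queue [23, 8, 13] -> pop 23, enqueue [none], visited so far: [39, 20, 49, 16, 35, 47, 10, 23]
  queue [8, 13] -> pop 8, enqueue [none], visited so far: [39, 20, 49, 16, 35, 47, 10, 23, 8]
  queue [13] -> pop 13, enqueue [none], visited so far: [39, 20, 49, 16, 35, 47, 10, 23, 8, 13]
Result: [39, 20, 49, 16, 35, 47, 10, 23, 8, 13]


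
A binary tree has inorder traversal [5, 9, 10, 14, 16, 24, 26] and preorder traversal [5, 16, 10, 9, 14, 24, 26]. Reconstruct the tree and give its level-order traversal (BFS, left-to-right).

Inorder:  [5, 9, 10, 14, 16, 24, 26]
Preorder: [5, 16, 10, 9, 14, 24, 26]
Algorithm: preorder visits root first, so consume preorder in order;
for each root, split the current inorder slice at that value into
left-subtree inorder and right-subtree inorder, then recurse.
Recursive splits:
  root=5; inorder splits into left=[], right=[9, 10, 14, 16, 24, 26]
  root=16; inorder splits into left=[9, 10, 14], right=[24, 26]
  root=10; inorder splits into left=[9], right=[14]
  root=9; inorder splits into left=[], right=[]
  root=14; inorder splits into left=[], right=[]
  root=24; inorder splits into left=[], right=[26]
  root=26; inorder splits into left=[], right=[]
Reconstructed level-order: [5, 16, 10, 24, 9, 14, 26]


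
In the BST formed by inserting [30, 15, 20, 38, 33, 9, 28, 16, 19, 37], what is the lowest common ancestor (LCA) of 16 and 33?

Tree insertion order: [30, 15, 20, 38, 33, 9, 28, 16, 19, 37]
Tree (level-order array): [30, 15, 38, 9, 20, 33, None, None, None, 16, 28, None, 37, None, 19]
In a BST, the LCA of p=16, q=33 is the first node v on the
root-to-leaf path with p <= v <= q (go left if both < v, right if both > v).
Walk from root:
  at 30: 16 <= 30 <= 33, this is the LCA
LCA = 30


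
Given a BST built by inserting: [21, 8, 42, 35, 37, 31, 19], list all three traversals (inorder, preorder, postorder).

Tree insertion order: [21, 8, 42, 35, 37, 31, 19]
Tree (level-order array): [21, 8, 42, None, 19, 35, None, None, None, 31, 37]
Inorder (L, root, R): [8, 19, 21, 31, 35, 37, 42]
Preorder (root, L, R): [21, 8, 19, 42, 35, 31, 37]
Postorder (L, R, root): [19, 8, 31, 37, 35, 42, 21]


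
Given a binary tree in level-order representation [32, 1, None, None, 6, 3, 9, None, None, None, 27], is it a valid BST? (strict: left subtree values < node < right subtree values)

Level-order array: [32, 1, None, None, 6, 3, 9, None, None, None, 27]
Validate using subtree bounds (lo, hi): at each node, require lo < value < hi,
then recurse left with hi=value and right with lo=value.
Preorder trace (stopping at first violation):
  at node 32 with bounds (-inf, +inf): OK
  at node 1 with bounds (-inf, 32): OK
  at node 6 with bounds (1, 32): OK
  at node 3 with bounds (1, 6): OK
  at node 9 with bounds (6, 32): OK
  at node 27 with bounds (9, 32): OK
No violation found at any node.
Result: Valid BST


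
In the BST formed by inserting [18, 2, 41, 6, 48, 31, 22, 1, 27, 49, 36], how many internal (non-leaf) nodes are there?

Tree built from: [18, 2, 41, 6, 48, 31, 22, 1, 27, 49, 36]
Tree (level-order array): [18, 2, 41, 1, 6, 31, 48, None, None, None, None, 22, 36, None, 49, None, 27]
Rule: An internal node has at least one child.
Per-node child counts:
  node 18: 2 child(ren)
  node 2: 2 child(ren)
  node 1: 0 child(ren)
  node 6: 0 child(ren)
  node 41: 2 child(ren)
  node 31: 2 child(ren)
  node 22: 1 child(ren)
  node 27: 0 child(ren)
  node 36: 0 child(ren)
  node 48: 1 child(ren)
  node 49: 0 child(ren)
Matching nodes: [18, 2, 41, 31, 22, 48]
Count of internal (non-leaf) nodes: 6
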